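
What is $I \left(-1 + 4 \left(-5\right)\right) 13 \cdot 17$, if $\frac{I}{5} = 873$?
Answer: $-20257965$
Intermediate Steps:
$I = 4365$ ($I = 5 \cdot 873 = 4365$)
$I \left(-1 + 4 \left(-5\right)\right) 13 \cdot 17 = 4365 \left(-1 + 4 \left(-5\right)\right) 13 \cdot 17 = 4365 \left(-1 - 20\right) 13 \cdot 17 = 4365 \left(-21\right) 13 \cdot 17 = 4365 \left(\left(-273\right) 17\right) = 4365 \left(-4641\right) = -20257965$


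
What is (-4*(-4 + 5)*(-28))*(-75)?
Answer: -8400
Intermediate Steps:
(-4*(-4 + 5)*(-28))*(-75) = (-4*1*(-28))*(-75) = -4*(-28)*(-75) = 112*(-75) = -8400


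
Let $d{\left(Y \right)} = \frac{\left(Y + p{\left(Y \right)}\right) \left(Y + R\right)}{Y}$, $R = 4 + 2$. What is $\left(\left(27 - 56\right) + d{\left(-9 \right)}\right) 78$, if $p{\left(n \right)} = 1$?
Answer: $-2470$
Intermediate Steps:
$R = 6$
$d{\left(Y \right)} = \frac{\left(1 + Y\right) \left(6 + Y\right)}{Y}$ ($d{\left(Y \right)} = \frac{\left(Y + 1\right) \left(Y + 6\right)}{Y} = \frac{\left(1 + Y\right) \left(6 + Y\right)}{Y}$)
$\left(\left(27 - 56\right) + d{\left(-9 \right)}\right) 78 = \left(\left(27 - 56\right) + \left(7 - 9 + \frac{6}{-9}\right)\right) 78 = \left(\left(27 - 56\right) + \left(7 - 9 + 6 \left(- \frac{1}{9}\right)\right)\right) 78 = \left(-29 - \frac{8}{3}\right) 78 = \left(- \frac{95}{3}\right) 78 = -2470$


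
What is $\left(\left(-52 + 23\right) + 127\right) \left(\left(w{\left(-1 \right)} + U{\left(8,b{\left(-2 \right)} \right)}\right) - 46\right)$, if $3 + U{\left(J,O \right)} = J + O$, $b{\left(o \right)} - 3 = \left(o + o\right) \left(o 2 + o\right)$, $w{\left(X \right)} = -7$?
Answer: $-2058$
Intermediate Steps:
$b{\left(o \right)} = 3 + 6 o^{2}$ ($b{\left(o \right)} = 3 + \left(o + o\right) \left(o 2 + o\right) = 3 + 2 o \left(2 o + o\right) = 3 + 2 o 3 o = 3 + 6 o^{2}$)
$U{\left(J,O \right)} = -3 + J + O$ ($U{\left(J,O \right)} = -3 + \left(J + O\right) = -3 + J + O$)
$\left(\left(-52 + 23\right) + 127\right) \left(\left(w{\left(-1 \right)} + U{\left(8,b{\left(-2 \right)} \right)}\right) - 46\right) = \left(\left(-52 + 23\right) + 127\right) \left(\left(-7 + \left(-3 + 8 + \left(3 + 6 \left(-2\right)^{2}\right)\right)\right) - 46\right) = \left(-29 + 127\right) \left(\left(-7 + \left(-3 + 8 + \left(3 + 6 \cdot 4\right)\right)\right) - 46\right) = 98 \left(\left(-7 + \left(-3 + 8 + \left(3 + 24\right)\right)\right) - 46\right) = 98 \left(\left(-7 + \left(-3 + 8 + 27\right)\right) - 46\right) = 98 \left(\left(-7 + 32\right) - 46\right) = 98 \left(25 - 46\right) = 98 \left(-21\right) = -2058$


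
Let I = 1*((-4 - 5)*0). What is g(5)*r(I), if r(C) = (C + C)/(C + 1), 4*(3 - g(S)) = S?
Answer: 0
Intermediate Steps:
g(S) = 3 - S/4
I = 0 (I = 1*(-9*0) = 1*0 = 0)
r(C) = 2*C/(1 + C) (r(C) = (2*C)/(1 + C) = 2*C/(1 + C))
g(5)*r(I) = (3 - ¼*5)*(2*0/(1 + 0)) = (3 - 5/4)*(2*0/1) = 7*(2*0*1)/4 = (7/4)*0 = 0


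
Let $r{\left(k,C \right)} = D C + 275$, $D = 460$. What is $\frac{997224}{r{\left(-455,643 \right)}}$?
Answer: $\frac{332408}{98685} \approx 3.3684$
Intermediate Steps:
$r{\left(k,C \right)} = 275 + 460 C$ ($r{\left(k,C \right)} = 460 C + 275 = 275 + 460 C$)
$\frac{997224}{r{\left(-455,643 \right)}} = \frac{997224}{275 + 460 \cdot 643} = \frac{997224}{275 + 295780} = \frac{997224}{296055} = 997224 \cdot \frac{1}{296055} = \frac{332408}{98685}$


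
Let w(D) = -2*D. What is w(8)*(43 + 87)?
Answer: -2080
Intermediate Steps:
w(8)*(43 + 87) = (-2*8)*(43 + 87) = -16*130 = -2080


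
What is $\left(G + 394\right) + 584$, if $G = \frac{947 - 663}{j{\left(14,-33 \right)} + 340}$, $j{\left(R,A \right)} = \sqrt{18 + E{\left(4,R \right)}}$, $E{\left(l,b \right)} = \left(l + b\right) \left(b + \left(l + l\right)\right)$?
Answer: $\frac{56374234}{57593} - \frac{426 \sqrt{46}}{57593} \approx 978.79$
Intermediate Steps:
$E{\left(l,b \right)} = \left(b + l\right) \left(b + 2 l\right)$
$j{\left(R,A \right)} = \sqrt{50 + R^{2} + 12 R}$ ($j{\left(R,A \right)} = \sqrt{18 + \left(R^{2} + 2 \cdot 4^{2} + 3 R 4\right)} = \sqrt{18 + \left(R^{2} + 2 \cdot 16 + 12 R\right)} = \sqrt{18 + \left(R^{2} + 32 + 12 R\right)} = \sqrt{18 + \left(32 + R^{2} + 12 R\right)} = \sqrt{50 + R^{2} + 12 R}$)
$G = \frac{284}{340 + 3 \sqrt{46}}$ ($G = \frac{947 - 663}{\sqrt{50 + 14^{2} + 12 \cdot 14} + 340} = \frac{284}{\sqrt{50 + 196 + 168} + 340} = \frac{284}{\sqrt{414} + 340} = \frac{284}{3 \sqrt{46} + 340} = \frac{284}{340 + 3 \sqrt{46}} \approx 0.78813$)
$\left(G + 394\right) + 584 = \left(\left(\frac{48280}{57593} - \frac{426 \sqrt{46}}{57593}\right) + 394\right) + 584 = \left(\frac{22739922}{57593} - \frac{426 \sqrt{46}}{57593}\right) + 584 = \frac{56374234}{57593} - \frac{426 \sqrt{46}}{57593}$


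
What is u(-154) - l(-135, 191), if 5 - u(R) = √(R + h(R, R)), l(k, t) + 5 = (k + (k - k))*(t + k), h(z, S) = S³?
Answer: 7570 - I*√3652418 ≈ 7570.0 - 1911.1*I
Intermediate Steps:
l(k, t) = -5 + k*(k + t) (l(k, t) = -5 + (k + (k - k))*(t + k) = -5 + (k + 0)*(k + t) = -5 + k*(k + t))
u(R) = 5 - √(R + R³)
u(-154) - l(-135, 191) = (5 - √(-154 + (-154)³)) - (-5 + (-135)² - 135*191) = (5 - √(-154 - 3652264)) - (-5 + 18225 - 25785) = (5 - √(-3652418)) - 1*(-7565) = (5 - I*√3652418) + 7565 = 7570 - I*√3652418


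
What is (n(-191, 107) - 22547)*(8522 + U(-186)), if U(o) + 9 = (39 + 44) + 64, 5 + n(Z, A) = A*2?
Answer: -193447080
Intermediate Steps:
n(Z, A) = -5 + 2*A (n(Z, A) = -5 + A*2 = -5 + 2*A)
U(o) = 138 (U(o) = -9 + ((39 + 44) + 64) = -9 + (83 + 64) = -9 + 147 = 138)
(n(-191, 107) - 22547)*(8522 + U(-186)) = ((-5 + 2*107) - 22547)*(8522 + 138) = ((-5 + 214) - 22547)*8660 = (209 - 22547)*8660 = -22338*8660 = -193447080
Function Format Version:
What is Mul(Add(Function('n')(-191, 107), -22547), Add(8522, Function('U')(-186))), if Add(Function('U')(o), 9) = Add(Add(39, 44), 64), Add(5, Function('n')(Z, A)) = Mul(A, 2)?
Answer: -193447080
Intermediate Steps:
Function('n')(Z, A) = Add(-5, Mul(2, A)) (Function('n')(Z, A) = Add(-5, Mul(A, 2)) = Add(-5, Mul(2, A)))
Function('U')(o) = 138 (Function('U')(o) = Add(-9, Add(Add(39, 44), 64)) = Add(-9, Add(83, 64)) = Add(-9, 147) = 138)
Mul(Add(Function('n')(-191, 107), -22547), Add(8522, Function('U')(-186))) = Mul(Add(Add(-5, Mul(2, 107)), -22547), Add(8522, 138)) = Mul(Add(Add(-5, 214), -22547), 8660) = Mul(Add(209, -22547), 8660) = Mul(-22338, 8660) = -193447080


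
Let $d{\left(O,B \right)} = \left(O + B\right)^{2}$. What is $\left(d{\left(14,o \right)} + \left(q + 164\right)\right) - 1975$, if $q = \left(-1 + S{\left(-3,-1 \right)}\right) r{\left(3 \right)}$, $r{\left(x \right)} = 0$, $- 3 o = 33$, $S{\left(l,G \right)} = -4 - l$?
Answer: $-1802$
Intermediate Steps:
$o = -11$ ($o = \left(- \frac{1}{3}\right) 33 = -11$)
$d{\left(O,B \right)} = \left(B + O\right)^{2}$
$q = 0$ ($q = \left(-1 - 1\right) 0 = \left(-2\right) 0 = 0$)
$\left(d{\left(14,o \right)} + \left(q + 164\right)\right) - 1975 = \left(\left(-11 + 14\right)^{2} + \left(0 + 164\right)\right) - 1975 = \left(3^{2} + 164\right) - 1975 = \left(9 + 164\right) - 1975 = 173 - 1975 = -1802$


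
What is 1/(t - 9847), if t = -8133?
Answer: -1/17980 ≈ -5.5617e-5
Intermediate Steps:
1/(t - 9847) = 1/(-8133 - 9847) = 1/(-17980) = -1/17980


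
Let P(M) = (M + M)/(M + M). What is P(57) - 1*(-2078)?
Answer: 2079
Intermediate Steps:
P(M) = 1 (P(M) = (2*M)/((2*M)) = (2*M)*(1/(2*M)) = 1)
P(57) - 1*(-2078) = 1 - 1*(-2078) = 1 + 2078 = 2079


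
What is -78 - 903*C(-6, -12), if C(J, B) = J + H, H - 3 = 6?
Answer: -2787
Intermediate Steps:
H = 9 (H = 3 + 6 = 9)
C(J, B) = 9 + J (C(J, B) = J + 9 = 9 + J)
-78 - 903*C(-6, -12) = -78 - 903*(9 - 6) = -78 - 903*3 = -78 - 2709 = -2787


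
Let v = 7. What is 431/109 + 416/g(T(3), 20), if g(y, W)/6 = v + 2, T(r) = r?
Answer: 34309/2943 ≈ 11.658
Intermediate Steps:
g(y, W) = 54 (g(y, W) = 6*(7 + 2) = 6*9 = 54)
431/109 + 416/g(T(3), 20) = 431/109 + 416/54 = 431*(1/109) + 416*(1/54) = 431/109 + 208/27 = 34309/2943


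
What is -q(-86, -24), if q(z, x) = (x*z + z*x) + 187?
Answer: -4315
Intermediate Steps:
q(z, x) = 187 + 2*x*z (q(z, x) = (x*z + x*z) + 187 = 2*x*z + 187 = 187 + 2*x*z)
-q(-86, -24) = -(187 + 2*(-24)*(-86)) = -(187 + 4128) = -1*4315 = -4315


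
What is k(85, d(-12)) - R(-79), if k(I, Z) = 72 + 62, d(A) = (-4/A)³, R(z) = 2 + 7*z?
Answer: 685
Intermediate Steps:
d(A) = -64/A³
k(I, Z) = 134
k(85, d(-12)) - R(-79) = 134 - (2 + 7*(-79)) = 134 - (2 - 553) = 134 - 1*(-551) = 134 + 551 = 685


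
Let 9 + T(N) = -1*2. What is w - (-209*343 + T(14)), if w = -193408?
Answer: -121710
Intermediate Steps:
T(N) = -11 (T(N) = -9 - 1*2 = -9 - 2 = -11)
w - (-209*343 + T(14)) = -193408 - (-209*343 - 11) = -193408 - (-71687 - 11) = -193408 - 1*(-71698) = -193408 + 71698 = -121710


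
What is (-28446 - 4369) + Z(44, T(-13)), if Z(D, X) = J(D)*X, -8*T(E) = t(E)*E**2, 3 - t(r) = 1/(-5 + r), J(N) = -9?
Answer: -515745/16 ≈ -32234.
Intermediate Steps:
t(r) = 3 - 1/(-5 + r)
T(E) = -E**2*(-16 + 3*E)/(8*(-5 + E)) (T(E) = -(-16 + 3*E)/(-5 + E)*E**2/8 = -E**2*(-16 + 3*E)/(8*(-5 + E)))
Z(D, X) = -9*X
(-28446 - 4369) + Z(44, T(-13)) = (-28446 - 4369) - 9*(-13)**2*(16 - 3*(-13))/(8*(-5 - 13)) = -32815 - 9*169*(16 + 39)/(8*(-18)) = -32815 - 9*169*(-1)*55/(8*18) = -32815 - 9*(-9295/144) = -32815 + 9295/16 = -515745/16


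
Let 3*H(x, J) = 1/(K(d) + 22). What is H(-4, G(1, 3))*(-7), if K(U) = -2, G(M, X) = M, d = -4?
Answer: -7/60 ≈ -0.11667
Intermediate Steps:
H(x, J) = 1/60 (H(x, J) = 1/(3*(-2 + 22)) = (⅓)/20 = (⅓)*(1/20) = 1/60)
H(-4, G(1, 3))*(-7) = (1/60)*(-7) = -7/60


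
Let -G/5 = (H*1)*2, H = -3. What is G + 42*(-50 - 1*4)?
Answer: -2238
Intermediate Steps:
G = 30 (G = -5*(-3*1)*2 = -(-15)*2 = -5*(-6) = 30)
G + 42*(-50 - 1*4) = 30 + 42*(-50 - 1*4) = 30 + 42*(-50 - 4) = 30 + 42*(-54) = 30 - 2268 = -2238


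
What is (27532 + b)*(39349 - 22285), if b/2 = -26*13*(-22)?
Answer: 723581856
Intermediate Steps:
b = 14872 (b = 2*(-26*13*(-22)) = 2*(-338*(-22)) = 2*7436 = 14872)
(27532 + b)*(39349 - 22285) = (27532 + 14872)*(39349 - 22285) = 42404*17064 = 723581856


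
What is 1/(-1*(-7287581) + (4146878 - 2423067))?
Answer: 1/9011392 ≈ 1.1097e-7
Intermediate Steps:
1/(-1*(-7287581) + (4146878 - 2423067)) = 1/(7287581 + 1723811) = 1/9011392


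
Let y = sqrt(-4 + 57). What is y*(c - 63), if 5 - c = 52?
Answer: -110*sqrt(53) ≈ -800.81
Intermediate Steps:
y = sqrt(53) ≈ 7.2801
c = -47 (c = 5 - 1*52 = 5 - 52 = -47)
y*(c - 63) = sqrt(53)*(-47 - 63) = sqrt(53)*(-110) = -110*sqrt(53)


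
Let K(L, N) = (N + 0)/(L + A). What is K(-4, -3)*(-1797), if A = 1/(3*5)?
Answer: -80865/59 ≈ -1370.6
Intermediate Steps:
A = 1/15 ≈ 0.066667
K(L, N) = N/(1/15 + L) (K(L, N) = (N + 0)/(L + 1/15) = N/(1/15 + L))
K(-4, -3)*(-1797) = (15*(-3)/(1 + 15*(-4)))*(-1797) = (15*(-3)/(1 - 60))*(-1797) = (15*(-3)/(-59))*(-1797) = (15*(-3)*(-1/59))*(-1797) = (45/59)*(-1797) = -80865/59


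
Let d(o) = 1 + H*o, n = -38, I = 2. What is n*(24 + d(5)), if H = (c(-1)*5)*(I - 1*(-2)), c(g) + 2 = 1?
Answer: 2850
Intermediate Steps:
c(g) = -1 (c(g) = -2 + 1 = -1)
H = -20 (H = (-1*5)*(2 - 1*(-2)) = -5*(2 + 2) = -5*4 = -20)
d(o) = 1 - 20*o
n*(24 + d(5)) = -38*(24 + (1 - 20*5)) = -38*(24 + (1 - 100)) = -38*(24 - 99) = -38*(-75) = 2850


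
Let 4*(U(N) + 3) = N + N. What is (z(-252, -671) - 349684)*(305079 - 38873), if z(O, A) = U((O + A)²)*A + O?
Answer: -76180198306115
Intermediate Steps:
U(N) = -3 + N/2 (U(N) = -3 + (N + N)/4 = -3 + (2*N)/4 = -3 + N/2)
z(O, A) = O + A*(-3 + (A + O)²/2) (z(O, A) = (-3 + (O + A)²/2)*A + O = (-3 + (A + O)²/2)*A + O = A*(-3 + (A + O)²/2) + O = O + A*(-3 + (A + O)²/2))
(z(-252, -671) - 349684)*(305079 - 38873) = ((-252 + (½)*(-671)*(-6 + (-671 - 252)²)) - 349684)*(305079 - 38873) = ((-252 + (½)*(-671)*(-6 + (-923)²)) - 349684)*266206 = ((-252 + (½)*(-671)*(-6 + 851929)) - 349684)*266206 = ((-252 + (½)*(-671)*851923) - 349684)*266206 = ((-252 - 571640333/2) - 349684)*266206 = (-571640837/2 - 349684)*266206 = -572340205/2*266206 = -76180198306115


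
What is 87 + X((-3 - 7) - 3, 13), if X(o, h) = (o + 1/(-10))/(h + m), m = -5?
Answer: 6829/80 ≈ 85.363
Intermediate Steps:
X(o, h) = (-⅒ + o)/(-5 + h) (X(o, h) = (o + 1/(-10))/(h - 5) = (o - ⅒)/(-5 + h) = (-⅒ + o)/(-5 + h))
87 + X((-3 - 7) - 3, 13) = 87 + (-⅒ + ((-3 - 7) - 3))/(-5 + 13) = 87 + (-⅒ + (-10 - 3))/8 = 87 + (-⅒ - 13)/8 = 87 + (⅛)*(-131/10) = 87 - 131/80 = 6829/80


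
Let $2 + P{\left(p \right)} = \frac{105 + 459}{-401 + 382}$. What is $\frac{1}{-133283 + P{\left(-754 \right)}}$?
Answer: $- \frac{19}{2532979} \approx -7.501 \cdot 10^{-6}$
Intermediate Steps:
$P{\left(p \right)} = - \frac{602}{19}$ ($P{\left(p \right)} = -2 + \frac{105 + 459}{-401 + 382} = -2 + \frac{564}{-19} = -2 + 564 \left(- \frac{1}{19}\right) = -2 - \frac{564}{19} = - \frac{602}{19}$)
$\frac{1}{-133283 + P{\left(-754 \right)}} = \frac{1}{-133283 - \frac{602}{19}} = \frac{1}{- \frac{2532979}{19}} = - \frac{19}{2532979}$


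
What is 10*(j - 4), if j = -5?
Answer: -90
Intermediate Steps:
10*(j - 4) = 10*(-5 - 4) = 10*(-9) = -90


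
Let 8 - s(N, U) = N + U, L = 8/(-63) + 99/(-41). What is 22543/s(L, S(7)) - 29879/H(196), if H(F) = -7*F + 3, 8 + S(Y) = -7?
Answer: 81686148107/90318406 ≈ 904.42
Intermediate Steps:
S(Y) = -15 (S(Y) = -8 - 7 = -15)
H(F) = 3 - 7*F
L = -6565/2583 (L = 8*(-1/63) + 99*(-1/41) = -8/63 - 99/41 = -6565/2583 ≈ -2.5416)
s(N, U) = 8 - N - U (s(N, U) = 8 - (N + U) = 8 + (-N - U) = 8 - N - U)
22543/s(L, S(7)) - 29879/H(196) = 22543/(8 - 1*(-6565/2583) - 1*(-15)) - 29879/(3 - 7*196) = 22543/(8 + 6565/2583 + 15) - 29879/(3 - 1372) = 22543/(65974/2583) - 29879/(-1369) = 22543*(2583/65974) - 29879*(-1/1369) = 58228569/65974 + 29879/1369 = 81686148107/90318406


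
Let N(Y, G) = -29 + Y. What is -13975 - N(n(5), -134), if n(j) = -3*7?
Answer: -13925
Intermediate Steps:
n(j) = -21
-13975 - N(n(5), -134) = -13975 - (-29 - 21) = -13975 - 1*(-50) = -13975 + 50 = -13925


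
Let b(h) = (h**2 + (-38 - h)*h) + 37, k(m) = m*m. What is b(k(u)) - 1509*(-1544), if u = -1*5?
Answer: 2328983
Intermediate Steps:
u = -5
k(m) = m**2
b(h) = 37 + h**2 + h*(-38 - h) (b(h) = (h**2 + h*(-38 - h)) + 37 = 37 + h**2 + h*(-38 - h))
b(k(u)) - 1509*(-1544) = (37 - 38*(-5)**2) - 1509*(-1544) = (37 - 38*25) + 2329896 = (37 - 950) + 2329896 = -913 + 2329896 = 2328983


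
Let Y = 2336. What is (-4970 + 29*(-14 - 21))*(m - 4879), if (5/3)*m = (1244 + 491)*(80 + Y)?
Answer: -15023409345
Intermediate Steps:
m = 2515056 (m = 3*((1244 + 491)*(80 + 2336))/5 = 3*(1735*2416)/5 = (⅗)*4191760 = 2515056)
(-4970 + 29*(-14 - 21))*(m - 4879) = (-4970 + 29*(-14 - 21))*(2515056 - 4879) = (-4970 + 29*(-35))*2510177 = (-4970 - 1015)*2510177 = -5985*2510177 = -15023409345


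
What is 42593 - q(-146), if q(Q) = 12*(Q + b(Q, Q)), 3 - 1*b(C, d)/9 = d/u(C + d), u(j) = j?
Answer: 44075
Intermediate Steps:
b(C, d) = 27 - 9*d/(C + d)
q(Q) = 270 + 12*Q (q(Q) = 12*(Q + 9*(2*Q + 3*Q)/(Q + Q)) = 12*(Q + 9*(5*Q)/((2*Q))) = 12*(Q + 9*(1/(2*Q))*(5*Q)) = 12*(Q + 45/2) = 12*(45/2 + Q) = 270 + 12*Q)
42593 - q(-146) = 42593 - (270 + 12*(-146)) = 42593 - (270 - 1752) = 42593 - 1*(-1482) = 42593 + 1482 = 44075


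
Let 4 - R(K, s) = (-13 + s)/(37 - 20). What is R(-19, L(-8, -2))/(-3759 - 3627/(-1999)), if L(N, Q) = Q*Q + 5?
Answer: -23988/21280073 ≈ -0.0011273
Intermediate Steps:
L(N, Q) = 5 + Q**2 (L(N, Q) = Q**2 + 5 = 5 + Q**2)
R(K, s) = 81/17 - s/17 (R(K, s) = 4 - (-13 + s)/(37 - 20) = 4 - (-13 + s)/17 = 4 - (-13/17 + s/17) = 4 + (13/17 - s/17) = 81/17 - s/17)
R(-19, L(-8, -2))/(-3759 - 3627/(-1999)) = (81/17 - (5 + (-2)**2)/17)/(-3759 - 3627/(-1999)) = (81/17 - (5 + 4)/17)/(-3759 - 3627*(-1)/1999) = (81/17 - 1/17*9)/(-3759 - 1*(-3627/1999)) = (81/17 - 9/17)/(-3759 + 3627/1999) = 72/(17*(-7510614/1999)) = (72/17)*(-1999/7510614) = -23988/21280073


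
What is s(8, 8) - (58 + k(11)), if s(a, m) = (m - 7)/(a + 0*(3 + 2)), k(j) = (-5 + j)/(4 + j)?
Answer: -2331/40 ≈ -58.275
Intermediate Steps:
k(j) = (-5 + j)/(4 + j)
s(a, m) = (-7 + m)/a (s(a, m) = (-7 + m)/(a + 0*5) = (-7 + m)/(a + 0) = (-7 + m)/a)
s(8, 8) - (58 + k(11)) = (-7 + 8)/8 - (58 + (-5 + 11)/(4 + 11)) = (⅛)*1 - (58 + 6/15) = ⅛ - (58 + (1/15)*6) = ⅛ - (58 + ⅖) = ⅛ - 1*292/5 = ⅛ - 292/5 = -2331/40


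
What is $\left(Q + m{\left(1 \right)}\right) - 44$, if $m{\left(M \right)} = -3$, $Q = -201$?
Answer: $-248$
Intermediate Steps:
$\left(Q + m{\left(1 \right)}\right) - 44 = \left(-201 - 3\right) - 44 = -204 - 44 = -248$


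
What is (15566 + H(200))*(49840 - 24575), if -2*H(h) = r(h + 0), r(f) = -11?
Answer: 786827895/2 ≈ 3.9341e+8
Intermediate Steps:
H(h) = 11/2 (H(h) = -½*(-11) = 11/2)
(15566 + H(200))*(49840 - 24575) = (15566 + 11/2)*(49840 - 24575) = (31143/2)*25265 = 786827895/2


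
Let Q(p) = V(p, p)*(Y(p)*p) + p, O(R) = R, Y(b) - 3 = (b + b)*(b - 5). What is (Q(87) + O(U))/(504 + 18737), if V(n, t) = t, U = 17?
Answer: 108017303/19241 ≈ 5613.9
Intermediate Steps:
Y(b) = 3 + 2*b*(-5 + b) (Y(b) = 3 + (b + b)*(b - 5) = 3 + (2*b)*(-5 + b) = 3 + 2*b*(-5 + b))
Q(p) = p + p²*(3 - 10*p + 2*p²) (Q(p) = p*((3 - 10*p + 2*p²)*p) + p = p*(p*(3 - 10*p + 2*p²)) + p = p²*(3 - 10*p + 2*p²) + p = p + p²*(3 - 10*p + 2*p²))
(Q(87) + O(U))/(504 + 18737) = (87*(1 + 87*(3 - 10*87 + 2*87²)) + 17)/(504 + 18737) = (87*(1 + 87*(3 - 870 + 2*7569)) + 17)/19241 = (87*(1 + 87*(3 - 870 + 15138)) + 17)*(1/19241) = (87*(1 + 87*14271) + 17)*(1/19241) = (87*(1 + 1241577) + 17)*(1/19241) = (87*1241578 + 17)*(1/19241) = (108017286 + 17)*(1/19241) = 108017303*(1/19241) = 108017303/19241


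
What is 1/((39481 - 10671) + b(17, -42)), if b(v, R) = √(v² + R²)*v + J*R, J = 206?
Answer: 20158/405751647 - 17*√2053/405751647 ≈ 4.7782e-5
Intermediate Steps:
b(v, R) = 206*R + v*√(R² + v²) (b(v, R) = √(v² + R²)*v + 206*R = √(R² + v²)*v + 206*R = v*√(R² + v²) + 206*R = 206*R + v*√(R² + v²))
1/((39481 - 10671) + b(17, -42)) = 1/((39481 - 10671) + (206*(-42) + 17*√((-42)² + 17²))) = 1/(28810 + (-8652 + 17*√(1764 + 289))) = 1/(28810 + (-8652 + 17*√2053)) = 1/(20158 + 17*√2053)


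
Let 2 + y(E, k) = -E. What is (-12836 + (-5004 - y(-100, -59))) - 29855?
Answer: -47793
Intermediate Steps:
y(E, k) = -2 - E
(-12836 + (-5004 - y(-100, -59))) - 29855 = (-12836 + (-5004 - (-2 - 1*(-100)))) - 29855 = (-12836 + (-5004 - (-2 + 100))) - 29855 = (-12836 + (-5004 - 1*98)) - 29855 = (-12836 + (-5004 - 98)) - 29855 = (-12836 - 5102) - 29855 = -17938 - 29855 = -47793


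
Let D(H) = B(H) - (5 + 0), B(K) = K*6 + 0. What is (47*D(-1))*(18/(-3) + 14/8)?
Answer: 8789/4 ≈ 2197.3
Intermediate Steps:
B(K) = 6*K (B(K) = 6*K + 0 = 6*K)
D(H) = -5 + 6*H (D(H) = 6*H - (5 + 0) = 6*H - 1*5 = 6*H - 5 = -5 + 6*H)
(47*D(-1))*(18/(-3) + 14/8) = (47*(-5 + 6*(-1)))*(18/(-3) + 14/8) = (47*(-5 - 6))*(18*(-1/3) + 14*(1/8)) = (47*(-11))*(-6 + 7/4) = -517*(-17/4) = 8789/4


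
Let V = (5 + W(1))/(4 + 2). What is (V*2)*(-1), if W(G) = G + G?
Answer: -7/3 ≈ -2.3333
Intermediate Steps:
W(G) = 2*G
V = 7/6 (V = (5 + 2*1)/(4 + 2) = (5 + 2)/6 = 7*(⅙) = 7/6 ≈ 1.1667)
(V*2)*(-1) = ((7/6)*2)*(-1) = (7/3)*(-1) = -7/3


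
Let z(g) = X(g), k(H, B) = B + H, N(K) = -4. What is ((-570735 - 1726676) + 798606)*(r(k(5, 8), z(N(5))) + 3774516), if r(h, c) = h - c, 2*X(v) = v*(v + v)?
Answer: -5657258956965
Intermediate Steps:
X(v) = v² (X(v) = (v*(v + v))/2 = (v*(2*v))/2 = (2*v²)/2 = v²)
z(g) = g²
((-570735 - 1726676) + 798606)*(r(k(5, 8), z(N(5))) + 3774516) = ((-570735 - 1726676) + 798606)*(((8 + 5) - 1*(-4)²) + 3774516) = (-2297411 + 798606)*((13 - 1*16) + 3774516) = -1498805*((13 - 16) + 3774516) = -1498805*(-3 + 3774516) = -1498805*3774513 = -5657258956965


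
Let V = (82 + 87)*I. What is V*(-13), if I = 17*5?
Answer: -186745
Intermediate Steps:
I = 85
V = 14365 (V = (82 + 87)*85 = 169*85 = 14365)
V*(-13) = 14365*(-13) = -186745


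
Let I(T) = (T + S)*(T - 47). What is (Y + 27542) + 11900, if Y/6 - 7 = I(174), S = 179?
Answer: 308470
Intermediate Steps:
I(T) = (-47 + T)*(179 + T) (I(T) = (T + 179)*(T - 47) = (179 + T)*(-47 + T) = (-47 + T)*(179 + T))
Y = 269028 (Y = 42 + 6*(-8413 + 174**2 + 132*174) = 42 + 6*(-8413 + 30276 + 22968) = 42 + 6*44831 = 42 + 268986 = 269028)
(Y + 27542) + 11900 = (269028 + 27542) + 11900 = 296570 + 11900 = 308470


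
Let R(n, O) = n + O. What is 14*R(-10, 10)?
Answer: 0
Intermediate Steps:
R(n, O) = O + n
14*R(-10, 10) = 14*(10 - 10) = 14*0 = 0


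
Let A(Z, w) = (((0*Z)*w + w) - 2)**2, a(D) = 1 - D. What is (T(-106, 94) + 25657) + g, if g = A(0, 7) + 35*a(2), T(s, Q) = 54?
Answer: 25701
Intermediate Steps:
A(Z, w) = (-2 + w)**2 (A(Z, w) = ((0*w + w) - 2)**2 = ((0 + w) - 2)**2 = (w - 2)**2 = (-2 + w)**2)
g = -10 (g = (-2 + 7)**2 + 35*(1 - 1*2) = 5**2 + 35*(1 - 2) = 25 + 35*(-1) = 25 - 35 = -10)
(T(-106, 94) + 25657) + g = (54 + 25657) - 10 = 25711 - 10 = 25701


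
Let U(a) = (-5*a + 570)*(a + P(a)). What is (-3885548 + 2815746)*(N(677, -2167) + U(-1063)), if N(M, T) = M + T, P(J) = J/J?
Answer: 6687717430720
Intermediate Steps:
P(J) = 1
U(a) = (1 + a)*(570 - 5*a) (U(a) = (-5*a + 570)*(a + 1) = (570 - 5*a)*(1 + a) = (1 + a)*(570 - 5*a))
(-3885548 + 2815746)*(N(677, -2167) + U(-1063)) = (-3885548 + 2815746)*((677 - 2167) + (570 - 5*(-1063)² + 565*(-1063))) = -1069802*(-1490 + (570 - 5*1129969 - 600595)) = -1069802*(-1490 + (570 - 5649845 - 600595)) = -1069802*(-1490 - 6249870) = -1069802*(-6251360) = 6687717430720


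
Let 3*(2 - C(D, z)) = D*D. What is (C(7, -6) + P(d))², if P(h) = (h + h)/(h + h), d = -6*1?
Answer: 1600/9 ≈ 177.78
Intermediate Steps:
C(D, z) = 2 - D²/3 (C(D, z) = 2 - D*D/3 = 2 - D²/3)
d = -6
P(h) = 1 (P(h) = (2*h)/((2*h)) = (2*h)*(1/(2*h)) = 1)
(C(7, -6) + P(d))² = ((2 - ⅓*7²) + 1)² = ((2 - ⅓*49) + 1)² = ((2 - 49/3) + 1)² = (-43/3 + 1)² = (-40/3)² = 1600/9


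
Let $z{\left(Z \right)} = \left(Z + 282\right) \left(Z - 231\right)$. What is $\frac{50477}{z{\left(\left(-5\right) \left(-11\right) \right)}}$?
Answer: $- \frac{50477}{59312} \approx -0.85104$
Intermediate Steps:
$z{\left(Z \right)} = \left(-231 + Z\right) \left(282 + Z\right)$ ($z{\left(Z \right)} = \left(282 + Z\right) \left(-231 + Z\right) = \left(-231 + Z\right) \left(282 + Z\right)$)
$\frac{50477}{z{\left(\left(-5\right) \left(-11\right) \right)}} = \frac{50477}{-65142 + \left(\left(-5\right) \left(-11\right)\right)^{2} + 51 \left(\left(-5\right) \left(-11\right)\right)} = \frac{50477}{-65142 + 55^{2} + 51 \cdot 55} = \frac{50477}{-65142 + 3025 + 2805} = \frac{50477}{-59312} = 50477 \left(- \frac{1}{59312}\right) = - \frac{50477}{59312}$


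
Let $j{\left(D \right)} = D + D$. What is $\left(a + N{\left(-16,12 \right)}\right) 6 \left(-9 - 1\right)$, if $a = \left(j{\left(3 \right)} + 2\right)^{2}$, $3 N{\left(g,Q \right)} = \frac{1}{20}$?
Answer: $-3841$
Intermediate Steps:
$N{\left(g,Q \right)} = \frac{1}{60}$ ($N{\left(g,Q \right)} = \frac{1}{3 \cdot 20} = \frac{1}{3} \cdot \frac{1}{20} = \frac{1}{60}$)
$j{\left(D \right)} = 2 D$
$a = 64$ ($a = \left(2 \cdot 3 + 2\right)^{2} = \left(6 + 2\right)^{2} = 8^{2} = 64$)
$\left(a + N{\left(-16,12 \right)}\right) 6 \left(-9 - 1\right) = \left(64 + \frac{1}{60}\right) 6 \left(-9 - 1\right) = \frac{3841 \cdot 6 \left(-10\right)}{60} = \frac{3841}{60} \left(-60\right) = -3841$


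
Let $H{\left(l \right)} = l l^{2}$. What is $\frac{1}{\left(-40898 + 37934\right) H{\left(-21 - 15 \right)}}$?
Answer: $\frac{1}{138288384} \approx 7.2313 \cdot 10^{-9}$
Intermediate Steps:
$H{\left(l \right)} = l^{3}$
$\frac{1}{\left(-40898 + 37934\right) H{\left(-21 - 15 \right)}} = \frac{1}{\left(-40898 + 37934\right) \left(-21 - 15\right)^{3}} = \frac{1}{\left(-2964\right) \left(-21 - 15\right)^{3}} = - \frac{1}{2964 \left(-36\right)^{3}} = - \frac{1}{2964 \left(-46656\right)} = \left(- \frac{1}{2964}\right) \left(- \frac{1}{46656}\right) = \frac{1}{138288384}$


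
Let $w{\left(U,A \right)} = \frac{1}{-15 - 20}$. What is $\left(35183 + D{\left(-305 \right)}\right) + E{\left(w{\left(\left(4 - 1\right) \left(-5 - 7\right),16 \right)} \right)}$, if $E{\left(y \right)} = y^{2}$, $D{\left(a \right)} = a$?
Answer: $\frac{42725551}{1225} \approx 34878.0$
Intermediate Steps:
$w{\left(U,A \right)} = - \frac{1}{35}$ ($w{\left(U,A \right)} = \frac{1}{-35} = - \frac{1}{35}$)
$\left(35183 + D{\left(-305 \right)}\right) + E{\left(w{\left(\left(4 - 1\right) \left(-5 - 7\right),16 \right)} \right)} = \left(35183 - 305\right) + \left(- \frac{1}{35}\right)^{2} = 34878 + \frac{1}{1225} = \frac{42725551}{1225}$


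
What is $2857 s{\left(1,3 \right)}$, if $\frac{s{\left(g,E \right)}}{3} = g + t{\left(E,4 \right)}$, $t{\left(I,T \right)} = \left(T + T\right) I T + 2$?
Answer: $848529$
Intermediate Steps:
$t{\left(I,T \right)} = 2 + 2 I T^{2}$ ($t{\left(I,T \right)} = 2 T I T + 2 = 2 I T T + 2 = 2 I T^{2} + 2 = 2 + 2 I T^{2}$)
$s{\left(g,E \right)} = 6 + 3 g + 96 E$ ($s{\left(g,E \right)} = 3 \left(g + \left(2 + 2 E 4^{2}\right)\right) = 3 \left(g + \left(2 + 2 E 16\right)\right) = 3 \left(g + \left(2 + 32 E\right)\right) = 3 \left(2 + g + 32 E\right) = 6 + 3 g + 96 E$)
$2857 s{\left(1,3 \right)} = 2857 \left(6 + 3 \cdot 1 + 96 \cdot 3\right) = 2857 \left(6 + 3 + 288\right) = 2857 \cdot 297 = 848529$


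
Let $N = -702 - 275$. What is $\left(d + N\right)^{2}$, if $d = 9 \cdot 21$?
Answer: $620944$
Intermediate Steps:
$d = 189$
$N = -977$
$\left(d + N\right)^{2} = \left(189 - 977\right)^{2} = \left(-788\right)^{2} = 620944$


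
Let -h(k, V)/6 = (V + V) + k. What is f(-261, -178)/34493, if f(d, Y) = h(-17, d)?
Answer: 3234/34493 ≈ 0.093758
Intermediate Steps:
h(k, V) = -12*V - 6*k (h(k, V) = -6*((V + V) + k) = -6*(2*V + k) = -6*(k + 2*V) = -12*V - 6*k)
f(d, Y) = 102 - 12*d (f(d, Y) = -12*d - 6*(-17) = -12*d + 102 = 102 - 12*d)
f(-261, -178)/34493 = (102 - 12*(-261))/34493 = (102 + 3132)*(1/34493) = 3234*(1/34493) = 3234/34493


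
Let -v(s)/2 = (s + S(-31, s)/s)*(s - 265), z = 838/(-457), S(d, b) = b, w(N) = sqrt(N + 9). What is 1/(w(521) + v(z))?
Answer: -9703183644267/4305557048107913 - 43617904801*sqrt(530)/8611114096215826 ≈ -0.0023703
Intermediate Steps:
w(N) = sqrt(9 + N)
z = -838/457 (z = 838*(-1/457) = -838/457 ≈ -1.8337)
v(s) = -2*(1 + s)*(-265 + s) (v(s) = -2*(s + s/s)*(s - 265) = -2*(s + 1)*(-265 + s) = -2*(1 + s)*(-265 + s))
1/(w(521) + v(z)) = 1/(sqrt(9 + 521) + (530 - 2*(-838/457)*(-264 - 838/457))) = 1/(sqrt(530) + (530 - 2*(-838/457)*(-121486/457))) = 1/(sqrt(530) + (530 - 203610536/208849)) = 1/(sqrt(530) - 92920566/208849) = 1/(-92920566/208849 + sqrt(530))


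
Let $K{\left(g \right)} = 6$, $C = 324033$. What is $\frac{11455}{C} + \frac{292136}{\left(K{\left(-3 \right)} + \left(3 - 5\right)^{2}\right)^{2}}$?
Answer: $\frac{23665712497}{8100825} \approx 2921.4$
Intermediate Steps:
$\frac{11455}{C} + \frac{292136}{\left(K{\left(-3 \right)} + \left(3 - 5\right)^{2}\right)^{2}} = \frac{11455}{324033} + \frac{292136}{\left(6 + \left(3 - 5\right)^{2}\right)^{2}} = 11455 \cdot \frac{1}{324033} + \frac{292136}{\left(6 + \left(-2\right)^{2}\right)^{2}} = \frac{11455}{324033} + \frac{292136}{\left(6 + 4\right)^{2}} = \frac{11455}{324033} + \frac{292136}{10^{2}} = \frac{11455}{324033} + \frac{292136}{100} = \frac{11455}{324033} + 292136 \cdot \frac{1}{100} = \frac{11455}{324033} + \frac{73034}{25} = \frac{23665712497}{8100825}$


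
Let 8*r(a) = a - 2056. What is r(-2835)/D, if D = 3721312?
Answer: -4891/29770496 ≈ -0.00016429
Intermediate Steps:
r(a) = -257 + a/8 (r(a) = (a - 2056)/8 = (-2056 + a)/8 = -257 + a/8)
r(-2835)/D = (-257 + (⅛)*(-2835))/3721312 = (-257 - 2835/8)*(1/3721312) = -4891/8*1/3721312 = -4891/29770496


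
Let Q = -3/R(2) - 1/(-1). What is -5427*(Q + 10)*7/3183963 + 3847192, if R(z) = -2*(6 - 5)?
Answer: 8166211004689/2122642 ≈ 3.8472e+6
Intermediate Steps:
R(z) = -2 (R(z) = -2*1 = -2)
Q = 5/2 (Q = -3/(-2) - 1/(-1) = -3*(-½) - 1*(-1) = 3/2 + 1 = 5/2 ≈ 2.5000)
-5427*(Q + 10)*7/3183963 + 3847192 = -5427*(5/2 + 10)*7/3183963 + 3847192 = -135675*7/2*(1/3183963) + 3847192 = -5427*175/2*(1/3183963) + 3847192 = -949725/2*1/3183963 + 3847192 = -316575/2122642 + 3847192 = 8166211004689/2122642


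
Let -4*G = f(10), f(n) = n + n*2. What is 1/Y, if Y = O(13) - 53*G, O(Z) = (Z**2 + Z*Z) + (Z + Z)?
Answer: 2/1523 ≈ 0.0013132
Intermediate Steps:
f(n) = 3*n (f(n) = n + 2*n = 3*n)
G = -15/2 (G = -3*10/4 = -1/4*30 = -15/2 ≈ -7.5000)
O(Z) = 2*Z + 2*Z**2 (O(Z) = (Z**2 + Z**2) + 2*Z = 2*Z**2 + 2*Z = 2*Z + 2*Z**2)
Y = 1523/2 (Y = 2*13*(1 + 13) - 53*(-15/2) = 2*13*14 + 795/2 = 364 + 795/2 = 1523/2 ≈ 761.50)
1/Y = 1/(1523/2) = 2/1523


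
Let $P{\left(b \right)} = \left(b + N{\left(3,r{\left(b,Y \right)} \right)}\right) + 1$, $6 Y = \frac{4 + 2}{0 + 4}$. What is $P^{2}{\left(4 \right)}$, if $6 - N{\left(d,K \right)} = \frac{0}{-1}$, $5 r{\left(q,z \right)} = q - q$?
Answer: $121$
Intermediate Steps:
$Y = \frac{1}{4}$ ($Y = \frac{\left(4 + 2\right) \frac{1}{0 + 4}}{6} = \frac{6 \cdot \frac{1}{4}}{6} = \frac{1}{6} \cdot \frac{3}{2} = \frac{1}{4} \approx 0.25$)
$r{\left(q,z \right)} = 0$ ($r{\left(q,z \right)} = \frac{q - q}{5} = \frac{1}{5} \cdot 0 = 0$)
$N{\left(d,K \right)} = 6$ ($N{\left(d,K \right)} = 6 - \frac{0}{-1} = 6 - 0 \left(-1\right) = 6 - 0 = 6 + 0 = 6$)
$P{\left(b \right)} = 7 + b$ ($P{\left(b \right)} = \left(b + 6\right) + 1 = \left(6 + b\right) + 1 = 7 + b$)
$P^{2}{\left(4 \right)} = \left(7 + 4\right)^{2} = 11^{2} = 121$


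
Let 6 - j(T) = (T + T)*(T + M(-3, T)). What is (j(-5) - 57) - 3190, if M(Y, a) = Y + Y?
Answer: -3351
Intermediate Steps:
M(Y, a) = 2*Y
j(T) = 6 - 2*T*(-6 + T) (j(T) = 6 - (T + T)*(T + 2*(-3)) = 6 - 2*T*(T - 6) = 6 - 2*T*(-6 + T))
(j(-5) - 57) - 3190 = ((6 - 2*(-5)**2 + 12*(-5)) - 57) - 3190 = ((6 - 2*25 - 60) - 57) - 3190 = ((6 - 50 - 60) - 57) - 3190 = (-104 - 57) - 3190 = -161 - 3190 = -3351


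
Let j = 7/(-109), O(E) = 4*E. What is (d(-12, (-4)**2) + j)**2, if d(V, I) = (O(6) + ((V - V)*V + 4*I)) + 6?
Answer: 104837121/11881 ≈ 8823.9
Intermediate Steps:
j = -7/109 (j = 7*(-1/109) = -7/109 ≈ -0.064220)
d(V, I) = 30 + 4*I (d(V, I) = (4*6 + ((V - V)*V + 4*I)) + 6 = (24 + (0*V + 4*I)) + 6 = (24 + (0 + 4*I)) + 6 = (24 + 4*I) + 6 = 30 + 4*I)
(d(-12, (-4)**2) + j)**2 = ((30 + 4*(-4)**2) - 7/109)**2 = ((30 + 4*16) - 7/109)**2 = ((30 + 64) - 7/109)**2 = (94 - 7/109)**2 = (10239/109)**2 = 104837121/11881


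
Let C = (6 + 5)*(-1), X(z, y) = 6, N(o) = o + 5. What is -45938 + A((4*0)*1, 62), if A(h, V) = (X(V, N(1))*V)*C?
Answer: -50030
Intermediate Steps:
N(o) = 5 + o
C = -11 (C = 11*(-1) = -11)
A(h, V) = -66*V (A(h, V) = (6*V)*(-11) = -66*V)
-45938 + A((4*0)*1, 62) = -45938 - 66*62 = -45938 - 4092 = -50030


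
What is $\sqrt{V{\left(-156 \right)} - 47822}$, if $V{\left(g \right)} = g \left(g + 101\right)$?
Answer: $i \sqrt{39242} \approx 198.1 i$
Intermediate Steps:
$V{\left(g \right)} = g \left(101 + g\right)$
$\sqrt{V{\left(-156 \right)} - 47822} = \sqrt{- 156 \left(101 - 156\right) - 47822} = \sqrt{\left(-156\right) \left(-55\right) - 47822} = \sqrt{8580 - 47822} = \sqrt{-39242} = i \sqrt{39242}$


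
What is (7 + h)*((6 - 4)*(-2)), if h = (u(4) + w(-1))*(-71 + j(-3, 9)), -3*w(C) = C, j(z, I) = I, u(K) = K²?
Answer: 12068/3 ≈ 4022.7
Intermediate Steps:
w(C) = -C/3
h = -3038/3 (h = (4² - ⅓*(-1))*(-71 + 9) = (16 + ⅓)*(-62) = (49/3)*(-62) = -3038/3 ≈ -1012.7)
(7 + h)*((6 - 4)*(-2)) = (7 - 3038/3)*((6 - 4)*(-2)) = -6034*(-2)/3 = -3017/3*(-4) = 12068/3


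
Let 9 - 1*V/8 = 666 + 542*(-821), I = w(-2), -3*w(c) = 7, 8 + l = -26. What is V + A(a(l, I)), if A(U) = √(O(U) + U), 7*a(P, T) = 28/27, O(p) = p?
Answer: 3554600 + 2*√6/9 ≈ 3.5546e+6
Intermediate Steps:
l = -34 (l = -8 - 26 = -34)
w(c) = -7/3 (w(c) = -⅓*7 = -7/3)
I = -7/3 ≈ -2.3333
a(P, T) = 4/27 (a(P, T) = (28/27)/7 = (28*(1/27))/7 = (⅐)*(28/27) = 4/27)
A(U) = √2*√U (A(U) = √(U + U) = √(2*U) = √2*√U)
V = 3554600 (V = 72 - 8*(666 + 542*(-821)) = 72 - 8*(666 - 444982) = 72 - 8*(-444316) = 72 + 3554528 = 3554600)
V + A(a(l, I)) = 3554600 + √2*√(4/27) = 3554600 + √2*(2*√3/9) = 3554600 + 2*√6/9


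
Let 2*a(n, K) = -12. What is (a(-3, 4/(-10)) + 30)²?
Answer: 576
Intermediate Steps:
a(n, K) = -6 (a(n, K) = (½)*(-12) = -6)
(a(-3, 4/(-10)) + 30)² = (-6 + 30)² = 24² = 576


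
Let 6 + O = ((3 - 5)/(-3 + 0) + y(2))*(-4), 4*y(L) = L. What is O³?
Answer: -32768/27 ≈ -1213.6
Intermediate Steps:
y(L) = L/4
O = -32/3 (O = -6 + ((3 - 5)/(-3 + 0) + (¼)*2)*(-4) = -6 + (-2/(-3) + ½)*(-4) = -6 + (-2*(-⅓) + ½)*(-4) = -6 + (⅔ + ½)*(-4) = -6 + (7/6)*(-4) = -6 - 14/3 = -32/3 ≈ -10.667)
O³ = (-32/3)³ = -32768/27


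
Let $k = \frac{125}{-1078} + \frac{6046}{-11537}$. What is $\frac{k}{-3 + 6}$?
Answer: $- \frac{7959713}{37310658} \approx -0.21334$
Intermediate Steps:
$k = - \frac{7959713}{12436886}$ ($k = 125 \left(- \frac{1}{1078}\right) + 6046 \left(- \frac{1}{11537}\right) = - \frac{125}{1078} - \frac{6046}{11537} = - \frac{7959713}{12436886} \approx -0.64001$)
$\frac{k}{-3 + 6} = \frac{1}{-3 + 6} \left(- \frac{7959713}{12436886}\right) = \frac{1}{3} \left(- \frac{7959713}{12436886}\right) = - \frac{7959713}{37310658}$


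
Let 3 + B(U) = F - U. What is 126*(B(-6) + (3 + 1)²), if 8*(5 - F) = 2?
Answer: 5985/2 ≈ 2992.5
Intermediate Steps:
F = 19/4 (F = 5 - ⅛*2 = 5 - ¼ = 19/4 ≈ 4.7500)
B(U) = 7/4 - U (B(U) = -3 + (19/4 - U) = 7/4 - U)
126*(B(-6) + (3 + 1)²) = 126*((7/4 - 1*(-6)) + (3 + 1)²) = 126*((7/4 + 6) + 4²) = 126*(31/4 + 16) = 126*(95/4) = 5985/2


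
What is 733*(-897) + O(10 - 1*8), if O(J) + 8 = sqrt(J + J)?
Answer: -657507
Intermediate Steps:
O(J) = -8 + sqrt(2)*sqrt(J) (O(J) = -8 + sqrt(J + J) = -8 + sqrt(2*J) = -8 + sqrt(2)*sqrt(J))
733*(-897) + O(10 - 1*8) = 733*(-897) + (-8 + sqrt(2)*sqrt(10 - 1*8)) = -657501 + (-8 + sqrt(2)*sqrt(10 - 8)) = -657501 + (-8 + sqrt(2)*sqrt(2)) = -657501 + (-8 + 2) = -657501 - 6 = -657507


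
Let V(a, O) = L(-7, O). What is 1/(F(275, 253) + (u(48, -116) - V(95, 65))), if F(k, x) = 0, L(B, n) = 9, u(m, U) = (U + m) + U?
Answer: -1/193 ≈ -0.0051813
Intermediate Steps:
u(m, U) = m + 2*U
V(a, O) = 9
1/(F(275, 253) + (u(48, -116) - V(95, 65))) = 1/(0 + ((48 + 2*(-116)) - 1*9)) = 1/(0 + ((48 - 232) - 9)) = 1/(0 + (-184 - 9)) = 1/(0 - 193) = 1/(-193) = -1/193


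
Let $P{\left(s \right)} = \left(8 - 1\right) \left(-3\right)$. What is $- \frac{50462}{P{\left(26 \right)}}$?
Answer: $\frac{50462}{21} \approx 2403.0$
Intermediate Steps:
$P{\left(s \right)} = -21$ ($P{\left(s \right)} = 7 \left(-3\right) = -21$)
$- \frac{50462}{P{\left(26 \right)}} = - \frac{50462}{-21} = \left(-50462\right) \left(- \frac{1}{21}\right) = \frac{50462}{21}$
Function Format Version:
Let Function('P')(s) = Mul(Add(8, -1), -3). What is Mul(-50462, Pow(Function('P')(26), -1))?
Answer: Rational(50462, 21) ≈ 2403.0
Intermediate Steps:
Function('P')(s) = -21 (Function('P')(s) = Mul(7, -3) = -21)
Mul(-50462, Pow(Function('P')(26), -1)) = Mul(-50462, Pow(-21, -1)) = Mul(-50462, Rational(-1, 21)) = Rational(50462, 21)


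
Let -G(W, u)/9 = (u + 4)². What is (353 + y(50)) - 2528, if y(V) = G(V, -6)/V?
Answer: -54393/25 ≈ -2175.7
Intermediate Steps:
G(W, u) = -9*(4 + u)² (G(W, u) = -9*(u + 4)² = -9*(4 + u)²)
y(V) = -36/V (y(V) = (-9*(4 - 6)²)/V = (-9*(-2)²)/V = (-9*4)/V = -36/V)
(353 + y(50)) - 2528 = (353 - 36/50) - 2528 = (353 - 36*1/50) - 2528 = (353 - 18/25) - 2528 = 8807/25 - 2528 = -54393/25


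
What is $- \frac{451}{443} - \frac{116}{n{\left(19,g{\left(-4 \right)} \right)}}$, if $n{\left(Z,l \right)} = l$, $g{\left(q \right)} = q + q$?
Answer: $\frac{11945}{886} \approx 13.482$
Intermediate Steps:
$g{\left(q \right)} = 2 q$
$- \frac{451}{443} - \frac{116}{n{\left(19,g{\left(-4 \right)} \right)}} = - \frac{451}{443} - \frac{116}{2 \left(-4\right)} = \left(-451\right) \frac{1}{443} - \frac{116}{-8} = - \frac{451}{443} - - \frac{29}{2} = - \frac{451}{443} + \frac{29}{2} = \frac{11945}{886}$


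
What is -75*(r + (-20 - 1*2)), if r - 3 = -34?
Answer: 3975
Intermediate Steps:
r = -31 (r = 3 - 34 = -31)
-75*(r + (-20 - 1*2)) = -75*(-31 + (-20 - 1*2)) = -75*(-31 + (-20 - 2)) = -75*(-31 - 22) = -75*(-53) = 3975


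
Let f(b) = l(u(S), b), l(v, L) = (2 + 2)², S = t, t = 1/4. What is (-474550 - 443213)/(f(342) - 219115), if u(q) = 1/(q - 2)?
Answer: 305921/73033 ≈ 4.1888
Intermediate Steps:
t = ¼ (t = 1*(¼) = ¼ ≈ 0.25000)
S = ¼ ≈ 0.25000
u(q) = 1/(-2 + q)
l(v, L) = 16 (l(v, L) = 4² = 16)
f(b) = 16
(-474550 - 443213)/(f(342) - 219115) = (-474550 - 443213)/(16 - 219115) = -917763/(-219099) = -917763*(-1/219099) = 305921/73033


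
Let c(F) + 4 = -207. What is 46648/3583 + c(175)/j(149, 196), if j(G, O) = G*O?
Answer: 1361552179/104637932 ≈ 13.012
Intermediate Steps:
c(F) = -211 (c(F) = -4 - 207 = -211)
46648/3583 + c(175)/j(149, 196) = 46648/3583 - 211/(149*196) = 46648*(1/3583) - 211/29204 = 46648/3583 - 211*1/29204 = 46648/3583 - 211/29204 = 1361552179/104637932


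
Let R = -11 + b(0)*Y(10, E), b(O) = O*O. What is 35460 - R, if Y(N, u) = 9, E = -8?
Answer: 35471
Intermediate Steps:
b(O) = O²
R = -11 (R = -11 + 0²*9 = -11 + 0*9 = -11 + 0 = -11)
35460 - R = 35460 - 1*(-11) = 35460 + 11 = 35471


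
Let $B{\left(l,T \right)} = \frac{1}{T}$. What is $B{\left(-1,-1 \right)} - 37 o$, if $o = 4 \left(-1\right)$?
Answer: $147$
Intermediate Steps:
$o = -4$
$B{\left(-1,-1 \right)} - 37 o = \frac{1}{-1} - -148 = -1 + 148 = 147$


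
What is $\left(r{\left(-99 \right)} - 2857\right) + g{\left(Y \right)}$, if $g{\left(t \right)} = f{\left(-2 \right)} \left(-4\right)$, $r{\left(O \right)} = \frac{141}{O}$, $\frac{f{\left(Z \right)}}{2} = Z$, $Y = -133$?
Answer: $- \frac{93800}{33} \approx -2842.4$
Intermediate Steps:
$f{\left(Z \right)} = 2 Z$
$g{\left(t \right)} = 16$ ($g{\left(t \right)} = 2 \left(-2\right) \left(-4\right) = \left(-4\right) \left(-4\right) = 16$)
$\left(r{\left(-99 \right)} - 2857\right) + g{\left(Y \right)} = \left(\frac{141}{-99} - 2857\right) + 16 = \left(141 \left(- \frac{1}{99}\right) - 2857\right) + 16 = \left(- \frac{47}{33} - 2857\right) + 16 = - \frac{94328}{33} + 16 = - \frac{93800}{33}$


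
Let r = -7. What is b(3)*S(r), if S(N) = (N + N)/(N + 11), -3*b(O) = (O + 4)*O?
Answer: 49/2 ≈ 24.500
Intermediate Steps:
b(O) = -O*(4 + O)/3 (b(O) = -(O + 4)*O/3 = -(4 + O)*O/3 = -O*(4 + O)/3)
S(N) = 2*N/(11 + N) (S(N) = (2*N)/(11 + N) = 2*N/(11 + N))
b(3)*S(r) = (-1/3*3*(4 + 3))*(2*(-7)/(11 - 7)) = (-1/3*3*7)*(2*(-7)/4) = -14*(-7)/4 = -7*(-7/2) = 49/2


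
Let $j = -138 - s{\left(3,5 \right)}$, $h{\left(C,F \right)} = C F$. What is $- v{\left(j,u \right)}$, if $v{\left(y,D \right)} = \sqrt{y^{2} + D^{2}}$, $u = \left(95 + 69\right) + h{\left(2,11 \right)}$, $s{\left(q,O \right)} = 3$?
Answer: $- 3 \sqrt{6053} \approx -233.4$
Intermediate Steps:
$u = 186$ ($u = \left(95 + 69\right) + 2 \cdot 11 = 164 + 22 = 186$)
$j = -141$ ($j = -138 - 3 = -141$)
$v{\left(y,D \right)} = \sqrt{D^{2} + y^{2}}$
$- v{\left(j,u \right)} = - \sqrt{186^{2} + \left(-141\right)^{2}} = - \sqrt{34596 + 19881} = - \sqrt{54477} = - 3 \sqrt{6053}$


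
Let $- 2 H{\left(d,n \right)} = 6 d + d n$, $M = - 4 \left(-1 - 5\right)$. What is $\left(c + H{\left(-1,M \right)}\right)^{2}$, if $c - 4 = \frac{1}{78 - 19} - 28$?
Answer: $\frac{280900}{3481} \approx 80.695$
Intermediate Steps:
$M = 24$ ($M = \left(-4\right) \left(-6\right) = 24$)
$H{\left(d,n \right)} = - 3 d - \frac{d n}{2}$ ($H{\left(d,n \right)} = - \frac{6 d + d n}{2} = - 3 d - \frac{d n}{2}$)
$c = - \frac{1415}{59}$ ($c = 4 + \left(\frac{1}{78 - 19} - 28\right) = 4 - \left(28 - \frac{1}{59}\right) = 4 + \left(\frac{1}{59} - 28\right) = 4 - \frac{1651}{59} = - \frac{1415}{59} \approx -23.983$)
$\left(c + H{\left(-1,M \right)}\right)^{2} = \left(- \frac{1415}{59} - - \frac{6 + 24}{2}\right)^{2} = \left(- \frac{1415}{59} - \left(- \frac{1}{2}\right) 30\right)^{2} = \left(- \frac{1415}{59} + 15\right)^{2} = \left(- \frac{530}{59}\right)^{2} = \frac{280900}{3481}$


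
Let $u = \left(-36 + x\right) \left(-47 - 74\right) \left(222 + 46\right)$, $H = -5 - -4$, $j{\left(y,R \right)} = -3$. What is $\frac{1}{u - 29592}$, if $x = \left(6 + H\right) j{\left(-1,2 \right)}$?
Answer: $\frac{1}{1624236} \approx 6.1567 \cdot 10^{-7}$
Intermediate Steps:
$H = -1$ ($H = -5 + 4 = -1$)
$x = -15$ ($x = \left(6 - 1\right) \left(-3\right) = 5 \left(-3\right) = -15$)
$u = 1653828$ ($u = \left(-36 - 15\right) \left(-47 - 74\right) \left(222 + 46\right) = \left(-51\right) \left(-121\right) 268 = 6171 \cdot 268 = 1653828$)
$\frac{1}{u - 29592} = \frac{1}{1653828 - 29592} = \frac{1}{1624236}$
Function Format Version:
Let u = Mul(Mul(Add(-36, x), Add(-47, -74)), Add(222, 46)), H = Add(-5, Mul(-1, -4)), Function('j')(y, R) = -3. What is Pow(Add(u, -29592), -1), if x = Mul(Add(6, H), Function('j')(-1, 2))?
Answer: Rational(1, 1624236) ≈ 6.1567e-7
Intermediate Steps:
H = -1 (H = Add(-5, 4) = -1)
x = -15 (x = Mul(Add(6, -1), -3) = Mul(5, -3) = -15)
u = 1653828 (u = Mul(Mul(Add(-36, -15), Add(-47, -74)), Add(222, 46)) = Mul(Mul(-51, -121), 268) = Mul(6171, 268) = 1653828)
Pow(Add(u, -29592), -1) = Pow(Add(1653828, -29592), -1) = Pow(1624236, -1) = Rational(1, 1624236)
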